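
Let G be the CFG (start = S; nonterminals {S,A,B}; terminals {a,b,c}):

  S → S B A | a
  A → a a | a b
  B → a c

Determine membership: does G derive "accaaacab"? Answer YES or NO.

CNF form of G:
  S -> S X3 | a
  A -> T0 T0 | T0 T1
  B -> T0 T2
  T0 -> a
  T1 -> b
  T2 -> c
  X3 -> B A

CYK table (by increasing span):
  cell(0,0) a: {S,T0}  orig:{S}
  cell(1,1) c: {T2}  orig:{}
  cell(2,2) c: {T2}  orig:{}
  cell(3,3) a: {S,T0}  orig:{S}
  cell(4,4) a: {S,T0}  orig:{S}
  cell(5,5) a: {S,T0}  orig:{S}
  cell(6,6) c: {T2}  orig:{}
  cell(7,7) a: {S,T0}  orig:{S}
  cell(8,8) b: {T1}  orig:{}
  cell(0,1) ac: {B}
  cell(1,2) cc: ∅
  cell(2,3) ca: ∅
  cell(3,4) aa: {A}
  cell(4,5) aa: {A}
  cell(5,6) ac: {B}
  cell(6,7) ca: ∅
  cell(7,8) ab: {A}
  cell(0,2) acc: ∅
  cell(1,3) cca: ∅
  cell(2,4) caa: ∅
  cell(3,5) aaa: ∅
  cell(4,6) aac: ∅
  cell(5,7) aca: ∅
  cell(6,8) cab: ∅
  cell(0,3) acca: ∅
  cell(1,4) ccaa: ∅
  cell(2,5) caaa: ∅
  cell(3,6) aaac: ∅
  cell(4,7) aaca: ∅
  cell(5,8) acab: {X3}  orig:{}
  cell(0,4) accaa: ∅
  cell(1,5) ccaaa: ∅
  cell(2,6) caaac: ∅
  cell(3,7) aaaca: ∅
  cell(4,8) aacab: {S}
  cell(0,5) accaaa: ∅
  cell(1,6) ccaaac: ∅
  cell(2,7) caaaca: ∅
  cell(3,8) aaacab: ∅
  cell(0,6) accaaac: ∅
  cell(1,7) ccaaaca: ∅
  cell(2,8) caaacab: ∅
  cell(0,7) accaaaca: ∅
  cell(1,8) ccaaacab: ∅
  cell(0,8) accaaacab: ∅

S ∉ T[0,8] ⇒ NO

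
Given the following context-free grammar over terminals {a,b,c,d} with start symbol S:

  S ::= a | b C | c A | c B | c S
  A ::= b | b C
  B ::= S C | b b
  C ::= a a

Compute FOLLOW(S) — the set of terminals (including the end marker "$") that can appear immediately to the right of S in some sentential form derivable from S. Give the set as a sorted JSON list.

FIRST sets, iterate to fixpoint:
pass 1:
  A via A→b: +{b}
  B via B→b b: +{b}
  C via C→a a: +{a}
  S via S→a: +{a}
  S via S→b C: +{b}
  S via S→c A: +{c}
  FIRST[S]={a,b,c}  FIRST[A]={b}  FIRST[B]={b}  FIRST[C]={a}
pass 2:
  B via B→S C: +{a,c}
  FIRST[S]={a,b,c}  FIRST[A]={b}  FIRST[B]={a,b,c}  FIRST[C]={a}
pass 3: done
  FIRST[S]={a,b,c}  FIRST[A]={b}  FIRST[B]={a,b,c}  FIRST[C]={a}

FOLLOW iteration:
initialize: $ ∈ FOLLOW(S)
pass 1:
  B→S C: FOLLOW(S) ⊇ FIRST(C) = {a}; new: +{a}
  S→b C: FOLLOW(C) ⊇ FOLLOW(S) ⊇ {$,a}; new: +{$,a}
  S→c A: FOLLOW(A) ⊇ FOLLOW(S) ⊇ {$,a}; new: +{$,a}
  S→c B: FOLLOW(B) ⊇ FOLLOW(S) ⊇ {$,a}; new: +{$,a}
  FOLLOW[S]={$,a}  FOLLOW[A]={$,a}  FOLLOW[B]={$,a}  FOLLOW[C]={$,a}
pass 2: (no change)
  FOLLOW[S]={$,a}  FOLLOW[A]={$,a}  FOLLOW[B]={$,a}  FOLLOW[C]={$,a}

FOLLOW(S) = ["$", "a"]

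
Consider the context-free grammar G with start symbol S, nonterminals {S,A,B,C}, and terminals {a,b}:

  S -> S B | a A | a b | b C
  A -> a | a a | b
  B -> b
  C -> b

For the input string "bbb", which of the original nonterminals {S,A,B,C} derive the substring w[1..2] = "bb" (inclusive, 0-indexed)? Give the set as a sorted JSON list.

Convert to CNF:
  S -> S B | T0 A | T0 T1 | T1 C
  A -> T0 T0 | a | b
  B -> b
  C -> b
  T0 -> a
  T1 -> b

CYK fill — only the sub-triangle for w[1..2]:
  cell(1,1) b: {A,B,C,T1}  orig:{A,B,C}
  cell(2,2) b: {A,B,C,T1}  orig:{A,B,C}
  cell(1,2) bb: {S}

Original NTs in T[1,2] deriving "bb": ["S"]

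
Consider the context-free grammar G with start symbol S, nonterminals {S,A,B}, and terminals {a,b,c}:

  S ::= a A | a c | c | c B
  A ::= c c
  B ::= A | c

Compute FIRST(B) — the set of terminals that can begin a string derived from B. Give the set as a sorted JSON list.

FIRST sets, iterate to fixpoint:
round 1:
  A via A→c c: +{c}
  B via B→A: +{c}
  S via S→a A: +{a}
  S via S→c: +{c}
  FIRST[S]={a,c}  FIRST[A]={c}  FIRST[B]={c}
round 2: — fixpoint
  FIRST[S]={a,c}  FIRST[A]={c}  FIRST[B]={c}

FIRST(B) = ["c"]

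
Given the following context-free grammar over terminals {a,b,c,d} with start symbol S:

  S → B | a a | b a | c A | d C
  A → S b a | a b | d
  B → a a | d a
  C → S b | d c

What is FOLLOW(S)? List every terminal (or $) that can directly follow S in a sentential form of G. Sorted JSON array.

FIRST iteration:
pass 1:
  A via A→a b: +{a}
  A via A→d: +{d}
  B via B→a a: +{a}
  B via B→d a: +{d}
  C via C→d c: +{d}
  S via S→B: +{a,d}
  S via S→b a: +{b}
  S via S→c A: +{c}
  FIRST[S]={a,b,c,d}  FIRST[A]={a,d}  FIRST[B]={a,d}  FIRST[C]={d}
pass 2:
  A via A→S b a: +{b,c}
  C via C→S b: +{a,b,c}
  FIRST[S]={a,b,c,d}  FIRST[A]={a,b,c,d}  FIRST[B]={a,d}  FIRST[C]={a,b,c,d}
pass 3: done
  FIRST[S]={a,b,c,d}  FIRST[A]={a,b,c,d}  FIRST[B]={a,d}  FIRST[C]={a,b,c,d}

FOLLOW iteration:
initialize: $ ∈ FOLLOW(S)
[1]
  A→S b a: FOLLOW(S) ⊇ FIRST(b) = {b}; new: +{b}
  S→B: FOLLOW(B) ⊇ FOLLOW(S) ⊇ {$,b}; new: +{$,b}
  S→c A: FOLLOW(A) ⊇ FOLLOW(S) ⊇ {$,b}; new: +{$,b}
  S→d C: FOLLOW(C) ⊇ FOLLOW(S) ⊇ {$,b}; new: +{$,b}
  FOLLOW(S)={$,b}  FOLLOW(A)={$,b}  FOLLOW(B)={$,b}  FOLLOW(C)={$,b}
[2] (stable)
  FOLLOW(S)={$,b}  FOLLOW(A)={$,b}  FOLLOW(B)={$,b}  FOLLOW(C)={$,b}

FOLLOW(S) = ["$", "b"]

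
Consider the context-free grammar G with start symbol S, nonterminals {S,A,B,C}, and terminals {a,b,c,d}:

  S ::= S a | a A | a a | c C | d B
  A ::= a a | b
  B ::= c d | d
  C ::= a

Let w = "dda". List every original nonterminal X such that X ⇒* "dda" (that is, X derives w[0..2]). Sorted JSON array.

CNF form of G:
  S -> S T0 | T0 A | T0 T0 | T1 C | T2 B
  A -> T0 T0 | b
  B -> T1 T2 | d
  C -> a
  T0 -> a
  T1 -> c
  T2 -> d

CYK table (by increasing span), restricted to cells inside w[0..2]:
  cell(0,0) d: {B,T2}  orig:{B}
  cell(1,1) d: {B,T2}  orig:{B}
  cell(2,2) a: {C,T0}  orig:{C}
  cell(0,1) dd: {S}
  cell(1,2) da: ∅
  cell(0,2) dda: {S}

Original NTs in T[0,2] deriving "dda": ["S"]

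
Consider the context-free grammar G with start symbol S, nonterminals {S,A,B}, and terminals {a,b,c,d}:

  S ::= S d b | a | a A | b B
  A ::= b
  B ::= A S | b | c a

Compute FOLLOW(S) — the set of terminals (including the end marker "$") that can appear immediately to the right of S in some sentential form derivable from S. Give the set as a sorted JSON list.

Compute FIRST by fixpoint:
round 1:
  A via A→b: +{b}
  B via B→A S: +{b}
  B via B→c a: +{c}
  S via S→a: +{a}
  S via S→b B: +{b}
  FIRST(S)={a,b}  FIRST(A)={b}  FIRST(B)={b,c}
round 2: (no change)
  FIRST(S)={a,b}  FIRST(A)={b}  FIRST(B)={b,c}

FOLLOW iteration:
FOLLOW(S) := {$}
iter 1:
  B→A S: FOLLOW(A) ⊇ FIRST(S) = {a,b}; new: +{a,b}
  S→S d b: FOLLOW(S) ⊇ FIRST(d) = {d}; new: +{d}
  S→a A: FOLLOW(A) ⊇ FOLLOW(S) ⊇ {$,d}; new: +{$,d}
  S→b B: FOLLOW(B) ⊇ FOLLOW(S) ⊇ {$,d}; new: +{$,d}
  FOLLOW[S]={$,d}  FOLLOW[A]={$,a,b,d}  FOLLOW[B]={$,d}
iter 2: done
  FOLLOW[S]={$,d}  FOLLOW[A]={$,a,b,d}  FOLLOW[B]={$,d}

FOLLOW(S) = ["$", "d"]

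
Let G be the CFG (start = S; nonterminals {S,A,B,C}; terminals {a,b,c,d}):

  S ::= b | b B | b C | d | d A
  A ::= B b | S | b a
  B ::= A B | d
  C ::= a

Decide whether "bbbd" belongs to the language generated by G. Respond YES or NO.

CNF form of G:
  S -> T0 B | T0 C | T2 A | b | d
  A -> B T0 | T0 B | T0 C | T0 T1 | T2 A | b | d
  B -> A B | d
  C -> a
  T0 -> b
  T1 -> a
  T2 -> d

CYK fill:
  T[0,0] 'b' = {A,S,T0}  orig:{A,S}
  T[1,1] 'b' = {A,S,T0}  orig:{A,S}
  T[2,2] 'b' = {A,S,T0}  orig:{A,S}
  T[3,3] 'd' = {A,B,S,T2}  orig:{A,B,S}
  T[0,1] 'bb' = ∅
  T[1,2] 'bb' = ∅
  T[2,3] 'bd' = {A,B,S}
  T[0,2] 'bbb' = ∅
  T[1,3] 'bbd' = {A,B,S}
  T[0,3] 'bbbd' = {A,B,S}

S ∈ T[0,3] ⇒ YES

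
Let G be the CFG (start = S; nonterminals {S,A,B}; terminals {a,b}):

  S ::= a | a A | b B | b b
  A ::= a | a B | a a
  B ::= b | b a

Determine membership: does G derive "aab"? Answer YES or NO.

Convert to CNF:
  S -> T0 A | T1 B | T1 T1 | a
  A -> T0 B | T0 T0 | a
  B -> T1 T0 | b
  T0 -> a
  T1 -> b

CYK table (by increasing span):
  cell(0,0) a: {A,S,T0}  orig:{A,S}
  cell(1,1) a: {A,S,T0}  orig:{A,S}
  cell(2,2) b: {B,T1}  orig:{B}
  cell(0,1) aa: {A,S}
  cell(1,2) ab: {A}
  cell(0,2) aab: {S}

S ∈ T[0,2] ⇒ YES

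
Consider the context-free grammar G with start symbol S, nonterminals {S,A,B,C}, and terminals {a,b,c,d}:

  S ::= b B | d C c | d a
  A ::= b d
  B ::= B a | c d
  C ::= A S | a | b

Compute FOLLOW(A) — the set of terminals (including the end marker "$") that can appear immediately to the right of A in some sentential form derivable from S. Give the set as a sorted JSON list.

FIRST iteration:
[1]
  A via A→b d: +{b}
  B via B→c d: +{c}
  C via C→A S: +{b}
  C via C→a: +{a}
  S via S→b B: +{b}
  S via S→d C c: +{d}
  FIRST[S]={b,d}  FIRST[A]={b}  FIRST[B]={c}  FIRST[C]={a,b}
[2] (no change)
  FIRST[S]={b,d}  FIRST[A]={b}  FIRST[B]={c}  FIRST[C]={a,b}

Compute FOLLOW by fixpoint:
initialize: $ ∈ FOLLOW(S)
round 1:
  B→B a: FOLLOW(B) ⊇ FIRST(a) = {a}; new: +{a}
  C→A S: FOLLOW(A) ⊇ FIRST(S) = {b,d}; new: +{b,d}
  S→b B: FOLLOW(B) ⊇ FOLLOW(S) ⊇ {$}; new: +{$}
  S→d C c: FOLLOW(C) ⊇ FIRST(c) = {c}; new: +{c}
  S: {$}  A: {b,d}  B: {$,a}  C: {c}
round 2:
  C→A S: FOLLOW(S) ⊇ FOLLOW(C) ⊇ {c}; new: +{c}
  S→b B: FOLLOW(B) ⊇ FOLLOW(S) ⊇ {$,c}; new: +{c}
  S: {$,c}  A: {b,d}  B: {$,a,c}  C: {c}
round 3: — fixpoint
  S: {$,c}  A: {b,d}  B: {$,a,c}  C: {c}

FOLLOW(A) = ["b", "d"]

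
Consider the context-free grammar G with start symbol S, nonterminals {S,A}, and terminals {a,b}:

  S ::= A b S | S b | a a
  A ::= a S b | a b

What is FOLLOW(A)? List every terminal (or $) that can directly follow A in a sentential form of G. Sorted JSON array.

Compute FIRST by fixpoint:
pass 1:
  A via A→a S b: +{a}
  S via S→A b S: +{a}
  S: {a}  A: {a}
pass 2: (no change)
  S: {a}  A: {a}

FOLLOW sets:
FOLLOW(S) := {$}
pass 1:
  A→a S b: FOLLOW(S) ⊇ FIRST(b) = {b}; new: +{b}
  S→A b S: FOLLOW(A) ⊇ FIRST(b) = {b}; new: +{b}
  FOLLOW[S]={$,b}  FOLLOW[A]={b}
pass 2: (no change)
  FOLLOW[S]={$,b}  FOLLOW[A]={b}

FOLLOW(A) = ["b"]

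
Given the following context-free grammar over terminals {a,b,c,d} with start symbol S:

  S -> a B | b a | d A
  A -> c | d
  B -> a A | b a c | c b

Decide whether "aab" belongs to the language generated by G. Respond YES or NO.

Convert to CNF:
  S -> T0 B | T1 T0 | T3 A
  A -> c | d
  B -> T0 A | T1 X4 | T2 T1
  T0 -> a
  T1 -> b
  T2 -> c
  T3 -> d
  X4 -> T0 T2

CYK table (by increasing span):
  [0..0]={T0}  "a"  orig:{}
  [1..1]={T0}  "a"  orig:{}
  [2..2]={T1}  "b"  orig:{}
  [0..1]=∅  "aa"
  [1..2]=∅  "ab"
  [0..2]=∅  "aab"

S ∉ T[0,2] ⇒ NO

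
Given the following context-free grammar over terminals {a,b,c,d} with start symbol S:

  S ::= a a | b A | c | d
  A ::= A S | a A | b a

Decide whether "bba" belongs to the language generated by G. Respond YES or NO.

CNF form of G:
  S -> T0 T0 | T1 A | c | d
  A -> A S | T0 A | T1 T0
  T0 -> a
  T1 -> b

CYK table (by increasing span):
  [0..0]={T1}  "b"  orig:{}
  [1..1]={T1}  "b"  orig:{}
  [2..2]={T0}  "a"  orig:{}
  [0..1]=∅  "bb"
  [1..2]={A}  "ba"
  [0..2]={S}  "bba"

S ∈ T[0,2] ⇒ YES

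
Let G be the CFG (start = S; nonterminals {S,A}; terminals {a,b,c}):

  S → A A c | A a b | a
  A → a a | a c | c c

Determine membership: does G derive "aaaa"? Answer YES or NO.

CNF form of G:
  S -> A X3 | A X4 | a
  A -> T0 T0 | T0 T1 | T1 T1
  T0 -> a
  T1 -> c
  T2 -> b
  X3 -> A T1
  X4 -> T0 T2

CYK fill:
  [0..0]={S,T0}  "a"  orig:{S}
  [1..1]={S,T0}  "a"  orig:{S}
  [2..2]={S,T0}  "a"  orig:{S}
  [3..3]={S,T0}  "a"  orig:{S}
  [0..1]={A}  "aa"
  [1..2]={A}  "aa"
  [2..3]={A}  "aa"
  [0..2]=∅  "aaa"
  [1..3]=∅  "aaa"
  [0..3]=∅  "aaaa"

S ∉ T[0,3] ⇒ NO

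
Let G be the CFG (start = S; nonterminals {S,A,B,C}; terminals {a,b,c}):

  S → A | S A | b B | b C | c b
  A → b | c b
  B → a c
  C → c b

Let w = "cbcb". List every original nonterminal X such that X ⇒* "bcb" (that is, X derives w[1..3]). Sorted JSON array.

Convert to CNF:
  S -> S A | T0 T1 | T1 B | T1 C | b
  A -> T0 T1 | b
  B -> T2 T0
  C -> T0 T1
  T0 -> c
  T1 -> b
  T2 -> a

CYK fill — only the sub-triangle for w[1..3]:
  cell(1,1) b: {A,S,T1}  orig:{A,S}
  cell(2,2) c: {T0}  orig:{}
  cell(3,3) b: {A,S,T1}  orig:{A,S}
  cell(1,2) bc: ∅
  cell(2,3) cb: {A,C,S}
  cell(1,3) bcb: {S}

Original NTs in T[1,3] deriving "bcb": ["S"]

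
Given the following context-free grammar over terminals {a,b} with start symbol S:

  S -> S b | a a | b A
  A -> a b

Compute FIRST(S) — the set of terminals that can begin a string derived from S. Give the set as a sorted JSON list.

Compute FIRST by fixpoint:
iter 1:
  A via A→a b: +{a}
  S via S→a a: +{a}
  S via S→b A: +{b}
  FIRST[S]={a,b}  FIRST[A]={a}
iter 2: — fixpoint
  FIRST[S]={a,b}  FIRST[A]={a}

FIRST(S) = ["a", "b"]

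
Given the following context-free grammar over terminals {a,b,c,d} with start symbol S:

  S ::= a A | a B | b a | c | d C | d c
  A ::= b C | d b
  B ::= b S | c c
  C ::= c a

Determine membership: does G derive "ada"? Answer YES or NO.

Convert to CNF:
  S -> T0 T3 | T1 C | T1 T2 | T3 A | T3 B | c
  A -> T0 C | T1 T0
  B -> T0 S | T2 T2
  C -> T2 T3
  T0 -> b
  T1 -> d
  T2 -> c
  T3 -> a

Fill CYK table bottom-up:
  T[0,0] 'a' = {T3}  orig:{}
  T[1,1] 'd' = {T1}  orig:{}
  T[2,2] 'a' = {T3}  orig:{}
  T[0,1] 'ad' = ∅
  T[1,2] 'da' = ∅
  T[0,2] 'ada' = ∅

S ∉ T[0,2] ⇒ NO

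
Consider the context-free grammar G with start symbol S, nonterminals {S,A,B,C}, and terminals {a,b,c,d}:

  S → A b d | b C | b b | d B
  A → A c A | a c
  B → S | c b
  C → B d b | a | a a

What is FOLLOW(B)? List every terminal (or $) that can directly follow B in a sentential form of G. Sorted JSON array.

FIRST sets, iterate to fixpoint:
pass 1:
  A via A→a c: +{a}
  B via B→c b: +{c}
  C via C→B d b: +{c}
  C via C→a: +{a}
  S via S→A b d: +{a}
  S via S→b C: +{b}
  S via S→d B: +{d}
  FIRST[S]={a,b,d}  FIRST[A]={a}  FIRST[B]={c}  FIRST[C]={a,c}
pass 2:
  B via B→S: +{a,b,d}
  C via C→B d b: +{b,d}
  FIRST[S]={a,b,d}  FIRST[A]={a}  FIRST[B]={a,b,c,d}  FIRST[C]={a,b,c,d}
pass 3: — fixpoint
  FIRST[S]={a,b,d}  FIRST[A]={a}  FIRST[B]={a,b,c,d}  FIRST[C]={a,b,c,d}

FOLLOW sets:
initialize: $ ∈ FOLLOW(S)
pass 1:
  A→A c A: FOLLOW(A) ⊇ FIRST(c) = {c}; new: +{c}
  C→B d b: FOLLOW(B) ⊇ FIRST(d) = {d}; new: +{d}
  S→A b d: FOLLOW(A) ⊇ FIRST(b) = {b}; new: +{b}
  S→b C: FOLLOW(C) ⊇ FOLLOW(S) ⊇ {$}; new: +{$}
  S→d B: FOLLOW(B) ⊇ FOLLOW(S) ⊇ {$}; new: +{$}
  FOLLOW[S]={$}  FOLLOW[A]={b,c}  FOLLOW[B]={$,d}  FOLLOW[C]={$}
pass 2:
  B→S: FOLLOW(S) ⊇ FOLLOW(B) ⊇ {$,d}; new: +{d}
  S→b C: FOLLOW(C) ⊇ FOLLOW(S) ⊇ {$,d}; new: +{d}
  FOLLOW[S]={$,d}  FOLLOW[A]={b,c}  FOLLOW[B]={$,d}  FOLLOW[C]={$,d}
pass 3: — fixpoint
  FOLLOW[S]={$,d}  FOLLOW[A]={b,c}  FOLLOW[B]={$,d}  FOLLOW[C]={$,d}

FOLLOW(B) = ["$", "d"]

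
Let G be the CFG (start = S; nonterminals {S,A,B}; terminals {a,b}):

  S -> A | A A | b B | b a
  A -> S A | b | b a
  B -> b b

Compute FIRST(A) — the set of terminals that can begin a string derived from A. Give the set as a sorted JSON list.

FIRST iteration:
pass 1:
  A via A→b: +{b}
  B via B→b b: +{b}
  S via S→A: +{b}
  S: {b}  A: {b}  B: {b}
pass 2: — fixpoint
  S: {b}  A: {b}  B: {b}

FIRST(A) = ["b"]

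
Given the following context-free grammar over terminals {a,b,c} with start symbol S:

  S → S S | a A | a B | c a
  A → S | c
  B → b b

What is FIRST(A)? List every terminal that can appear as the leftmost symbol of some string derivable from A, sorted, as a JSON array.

Compute FIRST by fixpoint:
pass 1:
  A via A→c: +{c}
  B via B→b b: +{b}
  S via S→a A: +{a}
  S via S→c a: +{c}
  FIRST(S)={a,c}  FIRST(A)={c}  FIRST(B)={b}
pass 2:
  A via A→S: +{a}
  FIRST(S)={a,c}  FIRST(A)={a,c}  FIRST(B)={b}
pass 3: — fixpoint
  FIRST(S)={a,c}  FIRST(A)={a,c}  FIRST(B)={b}

FIRST(A) = ["a", "c"]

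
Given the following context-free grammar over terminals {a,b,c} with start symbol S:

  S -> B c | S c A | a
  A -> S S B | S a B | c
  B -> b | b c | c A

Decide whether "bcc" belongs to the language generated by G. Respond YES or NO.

Convert to CNF:
  S -> B T2 | S X5 | a
  A -> S X3 | S X4 | c
  B -> T1 T2 | T2 A | b
  T0 -> a
  T1 -> b
  T2 -> c
  X3 -> S B
  X4 -> T0 B
  X5 -> T2 A

CYK fill:
  [0..0]={B,T1}  "b"  orig:{B}
  [1..1]={A,T2}  "c"  orig:{A}
  [2..2]={A,T2}  "c"  orig:{A}
  [0..1]={B,S}  "bc"
  [1..2]={B,X5}  "cc"  orig:{B}
  [0..2]={S}  "bcc"

S ∈ T[0,2] ⇒ YES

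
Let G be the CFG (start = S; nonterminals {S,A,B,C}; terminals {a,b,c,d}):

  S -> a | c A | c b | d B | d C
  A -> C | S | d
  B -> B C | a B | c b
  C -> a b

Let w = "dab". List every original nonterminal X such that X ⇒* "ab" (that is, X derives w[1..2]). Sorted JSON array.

Convert to CNF:
  S -> T2 A | T2 T1 | T3 B | T3 C | a
  A -> T0 T1 | T2 A | T2 T1 | T3 B | T3 C | a | d
  B -> B C | T0 B | T2 T1
  C -> T0 T1
  T0 -> a
  T1 -> b
  T2 -> c
  T3 -> d

Fill CYK table bottom-up (cells [i..j] with 1 ≤ i ≤ j ≤ 2 only):
  [1..1]={A,S,T0}  "a"  orig:{A,S}
  [2..2]={T1}  "b"  orig:{}
  [1..2]={A,C}  "ab"

Original NTs in T[1,2] deriving "ab": ["A", "C"]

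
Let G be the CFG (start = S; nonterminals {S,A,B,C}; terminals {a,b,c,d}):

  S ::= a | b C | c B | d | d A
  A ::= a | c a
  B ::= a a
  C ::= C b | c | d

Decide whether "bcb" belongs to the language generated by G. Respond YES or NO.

Convert to CNF:
  S -> T0 B | T2 C | T3 A | a | d
  A -> T0 T1 | a
  B -> T1 T1
  C -> C T2 | c | d
  T0 -> c
  T1 -> a
  T2 -> b
  T3 -> d

CYK fill:
  cell(0,0) b: {T2}  orig:{}
  cell(1,1) c: {C,T0}  orig:{C}
  cell(2,2) b: {T2}  orig:{}
  cell(0,1) bc: {S}
  cell(1,2) cb: {C}
  cell(0,2) bcb: {S}

S ∈ T[0,2] ⇒ YES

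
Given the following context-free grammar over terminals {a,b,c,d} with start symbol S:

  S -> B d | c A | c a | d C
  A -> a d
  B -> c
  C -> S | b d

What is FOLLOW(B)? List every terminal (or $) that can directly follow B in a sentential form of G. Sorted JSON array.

FIRST sets, iterate to fixpoint:
round 1:
  A via A→a d: +{a}
  B via B→c: +{c}
  C via C→b d: +{b}
  S via S→B d: +{c}
  S via S→d C: +{d}
  S: {c,d}  A: {a}  B: {c}  C: {b}
round 2:
  C via C→S: +{c,d}
  S: {c,d}  A: {a}  B: {c}  C: {b,c,d}
round 3: (no change)
  S: {c,d}  A: {a}  B: {c}  C: {b,c,d}

Compute FOLLOW by fixpoint:
FOLLOW(S) := {$}
pass 1:
  S→B d: FOLLOW(B) ⊇ FIRST(d) = {d}; new: +{d}
  S→c A: FOLLOW(A) ⊇ FOLLOW(S) ⊇ {$}; new: +{$}
  S→d C: FOLLOW(C) ⊇ FOLLOW(S) ⊇ {$}; new: +{$}
  FOLLOW[S]={$}  FOLLOW[A]={$}  FOLLOW[B]={d}  FOLLOW[C]={$}
pass 2: (stable)
  FOLLOW[S]={$}  FOLLOW[A]={$}  FOLLOW[B]={d}  FOLLOW[C]={$}

FOLLOW(B) = ["d"]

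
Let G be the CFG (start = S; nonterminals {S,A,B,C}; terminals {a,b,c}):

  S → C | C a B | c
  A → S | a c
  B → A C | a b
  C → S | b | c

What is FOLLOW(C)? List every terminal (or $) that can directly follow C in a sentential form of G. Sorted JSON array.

Compute FIRST by fixpoint:
round 1:
  A via A→a c: +{a}
  B via B→A C: +{a}
  C via C→b: +{b}
  C via C→c: +{c}
  S via S→C: +{b,c}
  FIRST(S)={b,c}  FIRST(A)={a}  FIRST(B)={a}  FIRST(C)={b,c}
round 2:
  A via A→S: +{b,c}
  B via B→A C: +{b,c}
  FIRST(S)={b,c}  FIRST(A)={a,b,c}  FIRST(B)={a,b,c}  FIRST(C)={b,c}
round 3: (no change)
  FIRST(S)={b,c}  FIRST(A)={a,b,c}  FIRST(B)={a,b,c}  FIRST(C)={b,c}

Compute FOLLOW by fixpoint:
seed FOLLOW(S) with $
[1]
  B→A C: FOLLOW(A) ⊇ FIRST(C) = {b,c}; new: +{b,c}
  S→C: FOLLOW(C) ⊇ FOLLOW(S) ⊇ {$}; new: +{$}
  S→C a B: FOLLOW(C) ⊇ FIRST(a) = {a}; new: +{a}
  S→C a B: FOLLOW(B) ⊇ FOLLOW(S) ⊇ {$}; new: +{$}
  FOLLOW[S]={$}  FOLLOW[A]={b,c}  FOLLOW[B]={$}  FOLLOW[C]={$,a}
[2]
  A→S: FOLLOW(S) ⊇ FOLLOW(A) ⊇ {b,c}; new: +{b,c}
  C→S: FOLLOW(S) ⊇ FOLLOW(C) ⊇ {$,a}; new: +{a}
  S→C: FOLLOW(C) ⊇ FOLLOW(S) ⊇ {$,a,b,c}; new: +{b,c}
  S→C a B: FOLLOW(B) ⊇ FOLLOW(S) ⊇ {$,a,b,c}; new: +{a,b,c}
  FOLLOW[S]={$,a,b,c}  FOLLOW[A]={b,c}  FOLLOW[B]={$,a,b,c}  FOLLOW[C]={$,a,b,c}
[3] (stable)
  FOLLOW[S]={$,a,b,c}  FOLLOW[A]={b,c}  FOLLOW[B]={$,a,b,c}  FOLLOW[C]={$,a,b,c}

FOLLOW(C) = ["$", "a", "b", "c"]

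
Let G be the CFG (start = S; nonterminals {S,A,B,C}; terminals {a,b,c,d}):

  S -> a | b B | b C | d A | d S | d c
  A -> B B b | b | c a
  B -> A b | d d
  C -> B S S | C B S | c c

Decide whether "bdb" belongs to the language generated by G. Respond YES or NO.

Convert to CNF:
  S -> T0 B | T0 C | T3 A | T3 S | T3 T1 | a
  A -> B X4 | T1 T2 | b
  B -> A T0 | T3 T3
  C -> B X5 | C X6 | T1 T1
  T0 -> b
  T1 -> c
  T2 -> a
  T3 -> d
  X4 -> B T0
  X5 -> S S
  X6 -> B S

Fill CYK table bottom-up:
  [0..0]={A,T0}  "b"  orig:{A}
  [1..1]={T3}  "d"  orig:{}
  [2..2]={A,T0}  "b"  orig:{A}
  [0..1]=∅  "bd"
  [1..2]={S}  "db"
  [0..2]=∅  "bdb"

S ∉ T[0,2] ⇒ NO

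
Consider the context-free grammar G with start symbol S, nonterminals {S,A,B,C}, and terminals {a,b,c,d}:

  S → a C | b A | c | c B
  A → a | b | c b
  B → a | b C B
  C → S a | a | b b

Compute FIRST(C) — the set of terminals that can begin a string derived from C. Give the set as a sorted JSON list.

FIRST iteration:
[1]
  A via A→a: +{a}
  A via A→b: +{b}
  A via A→c b: +{c}
  B via B→a: +{a}
  B via B→b C B: +{b}
  C via C→a: +{a}
  C via C→b b: +{b}
  S via S→a C: +{a}
  S via S→b A: +{b}
  S via S→c: +{c}
  S: {a,b,c}  A: {a,b,c}  B: {a,b}  C: {a,b}
[2]
  C via C→S a: +{c}
  S: {a,b,c}  A: {a,b,c}  B: {a,b}  C: {a,b,c}
[3] — fixpoint
  S: {a,b,c}  A: {a,b,c}  B: {a,b}  C: {a,b,c}

FIRST(C) = ["a", "b", "c"]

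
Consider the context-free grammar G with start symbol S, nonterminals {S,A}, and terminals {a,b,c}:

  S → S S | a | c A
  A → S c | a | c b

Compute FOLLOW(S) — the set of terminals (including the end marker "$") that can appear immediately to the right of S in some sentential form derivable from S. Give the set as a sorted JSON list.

FIRST iteration:
pass 1:
  A via A→a: +{a}
  A via A→c b: +{c}
  S via S→a: +{a}
  S via S→c A: +{c}
  S: {a,c}  A: {a,c}
pass 2: — fixpoint
  S: {a,c}  A: {a,c}

FOLLOW sets:
seed FOLLOW(S) with $
pass 1:
  A→S c: FOLLOW(S) ⊇ FIRST(c) = {c}; new: +{c}
  S→S S: FOLLOW(S) ⊇ FIRST(S) = {a,c}; new: +{a}
  S→c A: FOLLOW(A) ⊇ FOLLOW(S) ⊇ {$,a,c}; new: +{$,a,c}
  FOLLOW[S]={$,a,c}  FOLLOW[A]={$,a,c}
pass 2: (no change)
  FOLLOW[S]={$,a,c}  FOLLOW[A]={$,a,c}

FOLLOW(S) = ["$", "a", "c"]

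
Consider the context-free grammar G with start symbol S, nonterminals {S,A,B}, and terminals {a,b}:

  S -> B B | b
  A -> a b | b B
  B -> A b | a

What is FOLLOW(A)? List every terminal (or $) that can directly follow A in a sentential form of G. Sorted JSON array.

FIRST iteration:
iter 1:
  A via A→a b: +{a}
  A via A→b B: +{b}
  B via B→A b: +{a,b}
  S via S→B B: +{a,b}
  FIRST(S)={a,b}  FIRST(A)={a,b}  FIRST(B)={a,b}
iter 2: — fixpoint
  FIRST(S)={a,b}  FIRST(A)={a,b}  FIRST(B)={a,b}

Compute FOLLOW by fixpoint:
FOLLOW(S) := {$}
pass 1:
  B→A b: FOLLOW(A) ⊇ FIRST(b) = {b}; new: +{b}
  S→B B: FOLLOW(B) ⊇ FIRST(B) = {a,b}; new: +{a,b}
  S→B B: FOLLOW(B) ⊇ FOLLOW(S) ⊇ {$}; new: +{$}
  FOLLOW[S]={$}  FOLLOW[A]={b}  FOLLOW[B]={$,a,b}
pass 2: — fixpoint
  FOLLOW[S]={$}  FOLLOW[A]={b}  FOLLOW[B]={$,a,b}

FOLLOW(A) = ["b"]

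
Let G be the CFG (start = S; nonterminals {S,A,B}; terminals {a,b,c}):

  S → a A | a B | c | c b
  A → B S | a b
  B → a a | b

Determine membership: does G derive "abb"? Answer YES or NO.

CNF form of G:
  S -> T0 A | T0 B | T2 T1 | c
  A -> B S | T0 T1
  B -> T0 T0 | b
  T0 -> a
  T1 -> b
  T2 -> c

CYK fill:
  T[0,0] 'a' = {T0}  orig:{}
  T[1,1] 'b' = {B,T1}  orig:{B}
  T[2,2] 'b' = {B,T1}  orig:{B}
  T[0,1] 'ab' = {A,S}
  T[1,2] 'bb' = ∅
  T[0,2] 'abb' = ∅

S ∉ T[0,2] ⇒ NO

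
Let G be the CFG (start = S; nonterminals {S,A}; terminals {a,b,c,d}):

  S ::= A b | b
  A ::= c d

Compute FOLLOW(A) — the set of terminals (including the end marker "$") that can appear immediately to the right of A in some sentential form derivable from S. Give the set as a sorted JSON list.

FIRST sets, iterate to fixpoint:
[1]
  A via A→c d: +{c}
  S via S→A b: +{c}
  S via S→b: +{b}
  FIRST(S)={b,c}  FIRST(A)={c}
[2] (stable)
  FIRST(S)={b,c}  FIRST(A)={c}

FOLLOW iteration:
FOLLOW(S) := {$}
round 1:
  S→A b: FOLLOW(A) ⊇ FIRST(b) = {b}; new: +{b}
  FOLLOW(S)={$}  FOLLOW(A)={b}
round 2: — fixpoint
  FOLLOW(S)={$}  FOLLOW(A)={b}

FOLLOW(A) = ["b"]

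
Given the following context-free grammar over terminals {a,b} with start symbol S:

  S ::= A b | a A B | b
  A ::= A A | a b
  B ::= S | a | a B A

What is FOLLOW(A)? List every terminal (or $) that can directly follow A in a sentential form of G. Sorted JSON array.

FIRST iteration:
[1]
  A via A→a b: +{a}
  B via B→a: +{a}
  S via S→A b: +{a}
  S via S→b: +{b}
  S: {a,b}  A: {a}  B: {a}
[2]
  B via B→S: +{b}
  S: {a,b}  A: {a}  B: {a,b}
[3] — fixpoint
  S: {a,b}  A: {a}  B: {a,b}

FOLLOW sets:
seed FOLLOW(S) with $
iter 1:
  A→A A: FOLLOW(A) ⊇ FIRST(A) = {a}; new: +{a}
  B→a B A: FOLLOW(B) ⊇ FIRST(A) = {a}; new: +{a}
  S→A b: FOLLOW(A) ⊇ FIRST(b) = {b}; new: +{b}
  S→a A B: FOLLOW(B) ⊇ FOLLOW(S) ⊇ {$}; new: +{$}
  FOLLOW(S)={$}  FOLLOW(A)={a,b}  FOLLOW(B)={$,a}
iter 2:
  B→S: FOLLOW(S) ⊇ FOLLOW(B) ⊇ {$,a}; new: +{a}
  B→a B A: FOLLOW(A) ⊇ FOLLOW(B) ⊇ {$,a}; new: +{$}
  FOLLOW(S)={$,a}  FOLLOW(A)={$,a,b}  FOLLOW(B)={$,a}
iter 3: — fixpoint
  FOLLOW(S)={$,a}  FOLLOW(A)={$,a,b}  FOLLOW(B)={$,a}

FOLLOW(A) = ["$", "a", "b"]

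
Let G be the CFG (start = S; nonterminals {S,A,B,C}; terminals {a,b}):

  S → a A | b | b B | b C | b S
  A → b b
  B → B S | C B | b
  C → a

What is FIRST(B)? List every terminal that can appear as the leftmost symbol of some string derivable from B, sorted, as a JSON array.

FIRST iteration:
round 1:
  A via A→b b: +{b}
  B via B→b: +{b}
  C via C→a: +{a}
  S via S→a A: +{a}
  S via S→b: +{b}
  FIRST(S)={a,b}  FIRST(A)={b}  FIRST(B)={b}  FIRST(C)={a}
round 2:
  B via B→C B: +{a}
  FIRST(S)={a,b}  FIRST(A)={b}  FIRST(B)={a,b}  FIRST(C)={a}
round 3: — fixpoint
  FIRST(S)={a,b}  FIRST(A)={b}  FIRST(B)={a,b}  FIRST(C)={a}

FIRST(B) = ["a", "b"]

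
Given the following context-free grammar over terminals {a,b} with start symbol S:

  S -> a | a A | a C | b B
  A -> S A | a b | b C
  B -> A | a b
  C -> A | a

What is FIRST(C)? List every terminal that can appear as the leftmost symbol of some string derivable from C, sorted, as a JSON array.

FIRST iteration:
pass 1:
  A via A→a b: +{a}
  A via A→b C: +{b}
  B via B→A: +{a,b}
  C via C→A: +{a,b}
  S via S→a: +{a}
  S via S→b B: +{b}
  S: {a,b}  A: {a,b}  B: {a,b}  C: {a,b}
pass 2: (no change)
  S: {a,b}  A: {a,b}  B: {a,b}  C: {a,b}

FIRST(C) = ["a", "b"]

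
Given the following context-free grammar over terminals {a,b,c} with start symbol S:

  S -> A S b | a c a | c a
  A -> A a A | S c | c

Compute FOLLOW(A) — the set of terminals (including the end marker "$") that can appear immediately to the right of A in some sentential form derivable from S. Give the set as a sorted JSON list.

FIRST sets, iterate to fixpoint:
[1]
  A via A→c: +{c}
  S via S→A S b: +{c}
  S via S→a c a: +{a}
  FIRST(S)={a,c}  FIRST(A)={c}
[2]
  A via A→S c: +{a}
  FIRST(S)={a,c}  FIRST(A)={a,c}
[3] done
  FIRST(S)={a,c}  FIRST(A)={a,c}

Compute FOLLOW by fixpoint:
seed FOLLOW(S) with $
round 1:
  A→A a A: FOLLOW(A) ⊇ FIRST(a) = {a}; new: +{a}
  A→S c: FOLLOW(S) ⊇ FIRST(c) = {c}; new: +{c}
  S→A S b: FOLLOW(A) ⊇ FIRST(S) = {a,c}; new: +{c}
  S→A S b: FOLLOW(S) ⊇ FIRST(b) = {b}; new: +{b}
  FOLLOW(S)={$,b,c}  FOLLOW(A)={a,c}
round 2: (stable)
  FOLLOW(S)={$,b,c}  FOLLOW(A)={a,c}

FOLLOW(A) = ["a", "c"]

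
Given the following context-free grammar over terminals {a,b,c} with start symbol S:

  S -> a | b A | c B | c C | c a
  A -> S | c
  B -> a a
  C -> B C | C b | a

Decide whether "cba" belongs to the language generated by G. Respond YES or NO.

CNF form of G:
  S -> T0 A | T1 B | T1 C | T1 T2 | a
  A -> T0 A | T1 B | T1 C | T1 T2 | a | c
  B -> T2 T2
  C -> B C | C T0 | a
  T0 -> b
  T1 -> c
  T2 -> a

CYK table (by increasing span):
  cell(0,0) c: {A,T1}  orig:{A}
  cell(1,1) b: {T0}  orig:{}
  cell(2,2) a: {A,C,S,T2}  orig:{A,C,S}
  cell(0,1) cb: ∅
  cell(1,2) ba: {A,S}
  cell(0,2) cba: ∅

S ∉ T[0,2] ⇒ NO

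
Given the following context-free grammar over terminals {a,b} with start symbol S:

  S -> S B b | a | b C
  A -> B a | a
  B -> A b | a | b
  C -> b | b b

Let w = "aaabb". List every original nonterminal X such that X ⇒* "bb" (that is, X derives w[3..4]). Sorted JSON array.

Convert to CNF:
  S -> S X2 | T1 C | a
  A -> B T0 | a
  B -> A T1 | a | b
  C -> T1 T1 | b
  T0 -> a
  T1 -> b
  X2 -> B T1

CYK fill — only the sub-triangle for w[3..4]:
  cell(3,3) b: {B,C,T1}  orig:{B,C}
  cell(4,4) b: {B,C,T1}  orig:{B,C}
  cell(3,4) bb: {C,S,X2}  orig:{C,S}

Original NTs in T[3,4] deriving "bb": ["C", "S"]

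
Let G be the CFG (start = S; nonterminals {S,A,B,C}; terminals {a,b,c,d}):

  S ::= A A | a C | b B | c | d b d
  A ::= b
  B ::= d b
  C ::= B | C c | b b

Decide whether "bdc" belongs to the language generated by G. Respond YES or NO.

Convert to CNF:
  S -> A A | T0 X4 | T1 B | T3 C | c
  A -> b
  B -> T0 T1
  C -> C T2 | T0 T1 | T1 T1
  T0 -> d
  T1 -> b
  T2 -> c
  T3 -> a
  X4 -> T1 T0

CYK table (by increasing span):
  cell(0,0) b: {A,T1}  orig:{A}
  cell(1,1) d: {T0}  orig:{}
  cell(2,2) c: {S,T2}  orig:{S}
  cell(0,1) bd: {X4}  orig:{}
  cell(1,2) dc: ∅
  cell(0,2) bdc: ∅

S ∉ T[0,2] ⇒ NO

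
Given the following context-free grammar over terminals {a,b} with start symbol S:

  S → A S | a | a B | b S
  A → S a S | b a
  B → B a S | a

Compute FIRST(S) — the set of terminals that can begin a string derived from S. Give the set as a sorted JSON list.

Compute FIRST by fixpoint:
[1]
  A via A→b a: +{b}
  B via B→a: +{a}
  S via S→A S: +{b}
  S via S→a: +{a}
  S: {a,b}  A: {b}  B: {a}
[2]
  A via A→S a S: +{a}
  S: {a,b}  A: {a,b}  B: {a}
[3] (no change)
  S: {a,b}  A: {a,b}  B: {a}

FIRST(S) = ["a", "b"]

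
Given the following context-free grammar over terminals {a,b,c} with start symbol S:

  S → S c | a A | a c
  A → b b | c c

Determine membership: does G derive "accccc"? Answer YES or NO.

CNF form of G:
  S -> S T1 | T2 A | T2 T1
  A -> T0 T0 | T1 T1
  T0 -> b
  T1 -> c
  T2 -> a

CYK fill:
  T[0,0] 'a' = {T2}  orig:{}
  T[1,1] 'c' = {T1}  orig:{}
  T[2,2] 'c' = {T1}  orig:{}
  T[3,3] 'c' = {T1}  orig:{}
  T[4,4] 'c' = {T1}  orig:{}
  T[5,5] 'c' = {T1}  orig:{}
  T[0,1] 'ac' = {S}
  T[1,2] 'cc' = {A}
  T[2,3] 'cc' = {A}
  T[3,4] 'cc' = {A}
  T[4,5] 'cc' = {A}
  T[0,2] 'acc' = {S}
  T[1,3] 'ccc' = ∅
  T[2,4] 'ccc' = ∅
  T[3,5] 'ccc' = ∅
  T[0,3] 'accc' = {S}
  T[1,4] 'cccc' = ∅
  T[2,5] 'cccc' = ∅
  T[0,4] 'acccc' = {S}
  T[1,5] 'ccccc' = ∅
  T[0,5] 'accccc' = {S}

S ∈ T[0,5] ⇒ YES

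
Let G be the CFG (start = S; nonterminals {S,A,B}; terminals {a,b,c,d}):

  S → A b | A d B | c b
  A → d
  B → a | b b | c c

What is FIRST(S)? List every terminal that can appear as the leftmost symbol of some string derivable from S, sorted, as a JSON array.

FIRST iteration:
[1]
  A via A→d: +{d}
  B via B→a: +{a}
  B via B→b b: +{b}
  B via B→c c: +{c}
  S via S→A b: +{d}
  S via S→c b: +{c}
  FIRST[S]={c,d}  FIRST[A]={d}  FIRST[B]={a,b,c}
[2] — fixpoint
  FIRST[S]={c,d}  FIRST[A]={d}  FIRST[B]={a,b,c}

FIRST(S) = ["c", "d"]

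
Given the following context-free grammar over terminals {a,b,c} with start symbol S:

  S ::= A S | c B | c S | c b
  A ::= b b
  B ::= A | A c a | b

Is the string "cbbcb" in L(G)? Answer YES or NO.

Convert to CNF:
  S -> A S | T1 B | T1 S | T1 T0
  A -> T0 T0
  B -> A X3 | T0 T0 | b
  T0 -> b
  T1 -> c
  T2 -> a
  X3 -> T1 T2

Fill CYK table bottom-up:
  [0..0]={T1}  "c"  orig:{}
  [1..1]={B,T0}  "b"  orig:{B}
  [2..2]={B,T0}  "b"  orig:{B}
  [3..3]={T1}  "c"  orig:{}
  [4..4]={B,T0}  "b"  orig:{B}
  [0..1]={S}  "cb"
  [1..2]={A,B}  "bb"
  [2..3]=∅  "bc"
  [3..4]={S}  "cb"
  [0..2]={S}  "cbb"
  [1..3]=∅  "bbc"
  [2..4]=∅  "bcb"
  [0..3]=∅  "cbbc"
  [1..4]={S}  "bbcb"
  [0..4]={S}  "cbbcb"

S ∈ T[0,4] ⇒ YES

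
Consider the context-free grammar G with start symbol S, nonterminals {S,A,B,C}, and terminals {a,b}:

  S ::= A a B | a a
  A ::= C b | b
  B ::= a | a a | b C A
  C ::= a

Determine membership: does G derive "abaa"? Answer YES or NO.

Convert to CNF:
  S -> A X3 | T1 T1
  A -> C T0 | b
  B -> T0 X2 | T1 T1 | a
  C -> a
  T0 -> b
  T1 -> a
  X2 -> C A
  X3 -> T1 B

CYK table (by increasing span):
  [0..0]={B,C,T1}  "a"  orig:{B,C}
  [1..1]={A,T0}  "b"  orig:{A}
  [2..2]={B,C,T1}  "a"  orig:{B,C}
  [3..3]={B,C,T1}  "a"  orig:{B,C}
  [0..1]={A,X2}  "ab"  orig:{A}
  [1..2]=∅  "ba"
  [2..3]={B,S,X3}  "aa"  orig:{B,S}
  [0..2]=∅  "aba"
  [1..3]={S}  "baa"
  [0..3]={S}  "abaa"

S ∈ T[0,3] ⇒ YES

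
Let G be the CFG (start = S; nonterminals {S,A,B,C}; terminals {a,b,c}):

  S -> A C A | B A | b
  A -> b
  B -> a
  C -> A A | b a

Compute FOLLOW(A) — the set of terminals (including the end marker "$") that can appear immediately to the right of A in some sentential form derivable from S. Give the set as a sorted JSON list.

FIRST iteration:
round 1:
  A via A→b: +{b}
  B via B→a: +{a}
  C via C→A A: +{b}
  S via S→A C A: +{b}
  S via S→B A: +{a}
  S: {a,b}  A: {b}  B: {a}  C: {b}
round 2: done
  S: {a,b}  A: {b}  B: {a}  C: {b}

FOLLOW iteration:
initialize: $ ∈ FOLLOW(S)
round 1:
  C→A A: FOLLOW(A) ⊇ FIRST(A) = {b}; new: +{b}
  S→A C A: FOLLOW(C) ⊇ FIRST(A) = {b}; new: +{b}
  S→A C A: FOLLOW(A) ⊇ FOLLOW(S) ⊇ {$}; new: +{$}
  S→B A: FOLLOW(B) ⊇ FIRST(A) = {b}; new: +{b}
  FOLLOW[S]={$}  FOLLOW[A]={$,b}  FOLLOW[B]={b}  FOLLOW[C]={b}
round 2: (no change)
  FOLLOW[S]={$}  FOLLOW[A]={$,b}  FOLLOW[B]={b}  FOLLOW[C]={b}

FOLLOW(A) = ["$", "b"]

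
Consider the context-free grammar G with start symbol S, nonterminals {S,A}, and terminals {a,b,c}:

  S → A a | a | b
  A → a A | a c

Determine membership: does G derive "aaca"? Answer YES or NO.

Convert to CNF:
  S -> A T0 | a | b
  A -> T0 A | T0 T1
  T0 -> a
  T1 -> c

Fill CYK table bottom-up:
  [0..0]={S,T0}  "a"  orig:{S}
  [1..1]={S,T0}  "a"  orig:{S}
  [2..2]={T1}  "c"  orig:{}
  [3..3]={S,T0}  "a"  orig:{S}
  [0..1]=∅  "aa"
  [1..2]={A}  "ac"
  [2..3]=∅  "ca"
  [0..2]={A}  "aac"
  [1..3]={S}  "aca"
  [0..3]={S}  "aaca"

S ∈ T[0,3] ⇒ YES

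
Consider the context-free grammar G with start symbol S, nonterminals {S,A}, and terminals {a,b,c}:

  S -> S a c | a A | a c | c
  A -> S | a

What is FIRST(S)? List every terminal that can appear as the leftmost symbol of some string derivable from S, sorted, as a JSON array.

Compute FIRST by fixpoint:
round 1:
  A via A→a: +{a}
  S via S→a A: +{a}
  S via S→c: +{c}
  FIRST(S)={a,c}  FIRST(A)={a}
round 2:
  A via A→S: +{c}
  FIRST(S)={a,c}  FIRST(A)={a,c}
round 3: — fixpoint
  FIRST(S)={a,c}  FIRST(A)={a,c}

FIRST(S) = ["a", "c"]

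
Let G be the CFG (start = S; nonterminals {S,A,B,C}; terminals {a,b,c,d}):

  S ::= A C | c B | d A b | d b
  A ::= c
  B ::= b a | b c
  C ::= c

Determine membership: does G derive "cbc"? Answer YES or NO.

Convert to CNF:
  S -> A C | T2 B | T3 T0 | T3 X4
  A -> c
  B -> T0 T1 | T0 T2
  C -> c
  T0 -> b
  T1 -> a
  T2 -> c
  T3 -> d
  X4 -> A T0

Fill CYK table bottom-up:
  [0..0]={A,C,T2}  "c"  orig:{A,C}
  [1..1]={T0}  "b"  orig:{}
  [2..2]={A,C,T2}  "c"  orig:{A,C}
  [0..1]={X4}  "cb"  orig:{}
  [1..2]={B}  "bc"
  [0..2]={S}  "cbc"

S ∈ T[0,2] ⇒ YES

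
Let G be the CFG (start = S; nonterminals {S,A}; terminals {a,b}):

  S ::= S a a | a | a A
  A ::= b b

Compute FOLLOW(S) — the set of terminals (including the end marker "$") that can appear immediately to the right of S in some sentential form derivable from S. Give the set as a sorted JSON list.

FIRST sets, iterate to fixpoint:
round 1:
  A via A→b b: +{b}
  S via S→a: +{a}
  S: {a}  A: {b}
round 2: — fixpoint
  S: {a}  A: {b}

Compute FOLLOW by fixpoint:
seed FOLLOW(S) with $
[1]
  S→S a a: FOLLOW(S) ⊇ FIRST(a) = {a}; new: +{a}
  S→a A: FOLLOW(A) ⊇ FOLLOW(S) ⊇ {$,a}; new: +{$,a}
  S: {$,a}  A: {$,a}
[2] done
  S: {$,a}  A: {$,a}

FOLLOW(S) = ["$", "a"]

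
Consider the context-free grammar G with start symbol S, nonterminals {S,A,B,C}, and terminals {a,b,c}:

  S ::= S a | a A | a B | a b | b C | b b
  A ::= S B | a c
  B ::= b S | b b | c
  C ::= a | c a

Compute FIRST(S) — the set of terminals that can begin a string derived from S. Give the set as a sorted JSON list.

FIRST sets, iterate to fixpoint:
[1]
  A via A→a c: +{a}
  B via B→b S: +{b}
  B via B→c: +{c}
  C via C→a: +{a}
  C via C→c a: +{c}
  S via S→a A: +{a}
  S via S→b C: +{b}
  S: {a,b}  A: {a}  B: {b,c}  C: {a,c}
[2]
  A via A→S B: +{b}
  S: {a,b}  A: {a,b}  B: {b,c}  C: {a,c}
[3] (stable)
  S: {a,b}  A: {a,b}  B: {b,c}  C: {a,c}

FIRST(S) = ["a", "b"]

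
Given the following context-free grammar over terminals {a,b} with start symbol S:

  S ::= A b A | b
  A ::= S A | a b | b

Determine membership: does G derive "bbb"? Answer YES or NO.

CNF form of G:
  S -> A X2 | b
  A -> S A | T0 T1 | b
  T0 -> a
  T1 -> b
  X2 -> T1 A

Fill CYK table bottom-up:
  [0..0]={A,S,T1}  "b"  orig:{A,S}
  [1..1]={A,S,T1}  "b"  orig:{A,S}
  [2..2]={A,S,T1}  "b"  orig:{A,S}
  [0..1]={A,X2}  "bb"  orig:{A}
  [1..2]={A,X2}  "bb"  orig:{A}
  [0..2]={A,S,X2}  "bbb"  orig:{A,S}

S ∈ T[0,2] ⇒ YES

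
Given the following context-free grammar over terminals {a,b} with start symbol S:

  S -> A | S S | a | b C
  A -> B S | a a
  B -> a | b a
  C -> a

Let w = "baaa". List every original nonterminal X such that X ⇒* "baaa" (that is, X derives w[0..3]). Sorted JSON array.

CNF form of G:
  S -> B S | S S | T0 T0 | T1 C | a
  A -> B S | T0 T0
  B -> T1 T0 | a
  C -> a
  T0 -> a
  T1 -> b

Fill CYK table bottom-up — only the sub-triangle for w[0..3]:
  cell(0,0) b: {T1}  orig:{}
  cell(1,1) a: {B,C,S,T0}  orig:{B,C,S}
  cell(2,2) a: {B,C,S,T0}  orig:{B,C,S}
  cell(3,3) a: {B,C,S,T0}  orig:{B,C,S}
  cell(0,1) ba: {B,S}
  cell(1,2) aa: {A,S}
  cell(2,3) aa: {A,S}
  cell(0,2) baa: {A,S}
  cell(1,3) aaa: {A,S}
  cell(0,3) baaa: {A,S}

Original NTs in T[0,3] deriving "baaa": ["A", "S"]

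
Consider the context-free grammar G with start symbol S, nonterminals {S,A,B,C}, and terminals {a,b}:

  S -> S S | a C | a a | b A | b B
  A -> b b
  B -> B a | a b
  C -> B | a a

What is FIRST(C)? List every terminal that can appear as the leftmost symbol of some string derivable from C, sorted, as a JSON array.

FIRST sets, iterate to fixpoint:
pass 1:
  A via A→b b: +{b}
  B via B→a b: +{a}
  C via C→B: +{a}
  S via S→a C: +{a}
  S via S→b A: +{b}
  FIRST(S)={a,b}  FIRST(A)={b}  FIRST(B)={a}  FIRST(C)={a}
pass 2: done
  FIRST(S)={a,b}  FIRST(A)={b}  FIRST(B)={a}  FIRST(C)={a}

FIRST(C) = ["a"]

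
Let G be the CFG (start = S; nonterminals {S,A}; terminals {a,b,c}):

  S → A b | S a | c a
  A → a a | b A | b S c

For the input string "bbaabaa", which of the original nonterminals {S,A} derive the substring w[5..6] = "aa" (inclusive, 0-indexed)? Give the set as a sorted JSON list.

CNF form of G:
  S -> A T1 | S T0 | T2 T0
  A -> T0 T0 | T1 A | T1 X3
  T0 -> a
  T1 -> b
  T2 -> c
  X3 -> S T2

CYK fill, restricted to cells inside w[5..6]:
  cell(5,5) a: {T0}  orig:{}
  cell(6,6) a: {T0}  orig:{}
  cell(5,6) aa: {A}

Original NTs in T[5,6] deriving "aa": ["A"]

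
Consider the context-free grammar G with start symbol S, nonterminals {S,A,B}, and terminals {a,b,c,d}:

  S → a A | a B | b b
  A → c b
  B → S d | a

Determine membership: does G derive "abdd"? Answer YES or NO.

CNF form of G:
  S -> T1 T1 | T3 A | T3 B
  A -> T0 T1
  B -> S T2 | a
  T0 -> c
  T1 -> b
  T2 -> d
  T3 -> a

CYK fill:
  T[0,0] 'a' = {B,T3}  orig:{B}
  T[1,1] 'b' = {T1}  orig:{}
  T[2,2] 'd' = {T2}  orig:{}
  T[3,3] 'd' = {T2}  orig:{}
  T[0,1] 'ab' = ∅
  T[1,2] 'bd' = ∅
  T[2,3] 'dd' = ∅
  T[0,2] 'abd' = ∅
  T[1,3] 'bdd' = ∅
  T[0,3] 'abdd' = ∅

S ∉ T[0,3] ⇒ NO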